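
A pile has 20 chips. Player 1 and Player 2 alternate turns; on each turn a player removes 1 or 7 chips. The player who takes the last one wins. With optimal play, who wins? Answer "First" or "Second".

W/L table (W = player to move can force a win):
i:   0  1  2  3  4  5  6  7  8  9 10 11 12 13 14 15 16 17 18 19 20
     L  W  L  W  L  W  L  W  L  W  L  W  L  W  L  W  L  W  L  W  L
Position 20 is L, so the second player wins.

Second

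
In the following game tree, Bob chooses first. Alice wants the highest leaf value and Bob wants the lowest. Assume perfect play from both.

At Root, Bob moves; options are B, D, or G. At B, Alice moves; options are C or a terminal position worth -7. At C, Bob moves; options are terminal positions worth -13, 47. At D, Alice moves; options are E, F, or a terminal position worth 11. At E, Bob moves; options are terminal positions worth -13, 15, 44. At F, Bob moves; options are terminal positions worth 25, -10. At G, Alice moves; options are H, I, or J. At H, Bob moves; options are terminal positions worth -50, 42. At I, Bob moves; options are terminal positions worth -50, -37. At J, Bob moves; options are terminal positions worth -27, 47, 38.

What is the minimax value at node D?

E: min(-13, 15, 44) = -13
F: min(25, -10) = -10
D: max(-13, -10, 11) = 11

11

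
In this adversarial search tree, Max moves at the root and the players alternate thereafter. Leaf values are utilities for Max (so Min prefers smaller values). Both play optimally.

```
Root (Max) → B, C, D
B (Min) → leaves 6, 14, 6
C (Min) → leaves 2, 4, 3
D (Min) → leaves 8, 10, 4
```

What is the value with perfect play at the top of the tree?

6

B (Min): min(6, 14, 6) = 6
C (Min): min(2, 4, 3) = 2
D (Min): min(8, 10, 4) = 4
Root (Max): max(6, 2, 4) = 6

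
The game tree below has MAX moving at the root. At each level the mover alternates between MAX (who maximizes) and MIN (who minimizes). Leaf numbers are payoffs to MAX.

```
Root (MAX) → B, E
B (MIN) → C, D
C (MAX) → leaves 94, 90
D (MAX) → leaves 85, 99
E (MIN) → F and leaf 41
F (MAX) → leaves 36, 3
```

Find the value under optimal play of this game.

94

C (MAX): max(94, 90) = 94
D (MAX): max(85, 99) = 99
B (MIN): min(94, 99) = 94
F (MAX): max(36, 3) = 36
E (MIN): min(36, 41) = 36
Root (MAX): max(94, 36) = 94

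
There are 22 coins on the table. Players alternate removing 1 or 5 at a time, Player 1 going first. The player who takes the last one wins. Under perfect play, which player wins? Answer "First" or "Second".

Second

i:   0  1  2  3  4  5  6  7  8  9 10 11 12 13 14 15 16 17 18 19 20 21 22
     L  W  L  W  L  W  L  W  L  W  L  W  L  W  L  W  L  W  L  W  L  W  L
Position 22 is L, so the second player wins.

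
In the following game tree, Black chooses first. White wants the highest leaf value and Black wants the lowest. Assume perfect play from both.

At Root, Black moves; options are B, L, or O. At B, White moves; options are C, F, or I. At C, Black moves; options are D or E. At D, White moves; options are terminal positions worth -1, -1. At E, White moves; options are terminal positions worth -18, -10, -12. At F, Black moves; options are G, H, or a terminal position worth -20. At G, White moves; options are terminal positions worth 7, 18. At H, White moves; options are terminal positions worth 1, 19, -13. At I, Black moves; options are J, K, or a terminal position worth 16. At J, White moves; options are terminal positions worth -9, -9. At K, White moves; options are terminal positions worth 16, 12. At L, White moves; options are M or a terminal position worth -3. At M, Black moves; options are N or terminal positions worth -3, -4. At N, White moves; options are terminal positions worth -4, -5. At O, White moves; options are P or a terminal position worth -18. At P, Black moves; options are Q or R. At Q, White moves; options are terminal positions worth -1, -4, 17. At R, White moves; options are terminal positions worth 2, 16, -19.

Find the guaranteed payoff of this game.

-9

D (White): max(-1, -1) = -1
E (White): max(-18, -10, -12) = -10
C (Black): min(-1, -10) = -10
G (White): max(7, 18) = 18
H (White): max(1, 19, -13) = 19
F (Black): min(18, 19, -20) = -20
J (White): max(-9, -9) = -9
K (White): max(16, 12) = 16
I (Black): min(-9, 16, 16) = -9
B (White): max(-10, -20, -9) = -9
N (White): max(-4, -5) = -4
M (Black): min(-4, -3, -4) = -4
L (White): max(-4, -3) = -3
Q (White): max(-1, -4, 17) = 17
R (White): max(2, 16, -19) = 16
P (Black): min(17, 16) = 16
O (White): max(16, -18) = 16
Root (Black): min(-9, -3, 16) = -9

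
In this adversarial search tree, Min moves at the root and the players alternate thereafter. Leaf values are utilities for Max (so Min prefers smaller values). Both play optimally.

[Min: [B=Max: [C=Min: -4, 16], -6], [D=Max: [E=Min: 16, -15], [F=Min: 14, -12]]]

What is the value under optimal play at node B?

C: min(-4, 16) = -4
B: max(-4, -6) = -4

-4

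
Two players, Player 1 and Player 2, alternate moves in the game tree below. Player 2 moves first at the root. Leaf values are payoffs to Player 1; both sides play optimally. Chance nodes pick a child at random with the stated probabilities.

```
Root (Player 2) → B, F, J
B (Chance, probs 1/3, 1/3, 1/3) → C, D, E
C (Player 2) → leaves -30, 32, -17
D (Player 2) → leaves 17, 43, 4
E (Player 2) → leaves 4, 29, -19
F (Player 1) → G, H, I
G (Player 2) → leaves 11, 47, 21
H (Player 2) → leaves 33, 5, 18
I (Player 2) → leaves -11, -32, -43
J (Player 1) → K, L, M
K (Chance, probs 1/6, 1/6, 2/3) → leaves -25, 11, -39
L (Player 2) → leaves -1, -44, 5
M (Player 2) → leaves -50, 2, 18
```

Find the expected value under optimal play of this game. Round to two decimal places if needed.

C (Player 2): min(-30, 32, -17) = -30
D (Player 2): min(17, 43, 4) = 4
E (Player 2): min(4, 29, -19) = -19
B (Chance): 1/3·-30 + 1/3·4 + 1/3·-19 = -15
G (Player 2): min(11, 47, 21) = 11
H (Player 2): min(33, 5, 18) = 5
I (Player 2): min(-11, -32, -43) = -43
F (Player 1): max(11, 5, -43) = 11
K (Chance): 1/6·-25 + 1/6·11 + 2/3·-39 = -28.33
L (Player 2): min(-1, -44, 5) = -44
M (Player 2): min(-50, 2, 18) = -50
J (Player 1): max(-28.33, -44, -50) = -28.33
Root (Player 2): min(-15, 11, -28.33) = -28.33

-28.33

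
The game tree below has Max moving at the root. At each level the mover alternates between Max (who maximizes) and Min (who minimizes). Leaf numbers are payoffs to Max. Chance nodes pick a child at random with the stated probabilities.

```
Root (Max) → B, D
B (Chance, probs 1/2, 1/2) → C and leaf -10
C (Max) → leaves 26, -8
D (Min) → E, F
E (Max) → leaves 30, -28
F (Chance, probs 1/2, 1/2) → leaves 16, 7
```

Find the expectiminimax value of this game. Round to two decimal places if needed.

11.5

C (Max): max(26, -8) = 26
B (Chance): 1/2·26 + 1/2·-10 = 8
E (Max): max(30, -28) = 30
F (Chance): 1/2·16 + 1/2·7 = 11.5
D (Min): min(30, 11.5) = 11.5
Root (Max): max(8, 11.5) = 11.5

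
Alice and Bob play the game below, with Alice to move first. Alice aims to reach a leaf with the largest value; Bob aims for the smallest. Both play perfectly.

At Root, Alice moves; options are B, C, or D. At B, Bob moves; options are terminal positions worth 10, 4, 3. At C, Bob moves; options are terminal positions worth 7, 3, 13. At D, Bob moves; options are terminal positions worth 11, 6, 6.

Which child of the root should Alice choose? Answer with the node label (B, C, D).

B (Bob): min(10, 4, 3) = 3
C (Bob): min(7, 3, 13) = 3
D (Bob): min(11, 6, 6) = 6
Root (Alice): max(3, 3, 6) = 6
Alice picks the child with the highest value: D (value 6).

D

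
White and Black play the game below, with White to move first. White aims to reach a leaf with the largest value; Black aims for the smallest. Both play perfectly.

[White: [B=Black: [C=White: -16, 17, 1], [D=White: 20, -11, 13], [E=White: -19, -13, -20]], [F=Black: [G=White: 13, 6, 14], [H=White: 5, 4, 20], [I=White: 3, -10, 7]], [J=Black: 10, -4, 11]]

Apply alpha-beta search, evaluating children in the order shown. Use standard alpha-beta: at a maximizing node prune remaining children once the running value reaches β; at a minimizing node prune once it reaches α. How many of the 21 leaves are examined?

C [α=-∞,β=+∞]: v=17
D [α=-∞,β=17]: v=20 after child 1 ≥ β → β-cutoff, skip 2
E [α=-∞,β=17]: v=-13
B [α=-∞,β=+∞]: v=-13
G [α=-13,β=+∞]: v=14
H [α=-13,β=14]: v=20
I [α=-13,β=14]: v=7
F [α=-13,β=+∞]: v=7
J [α=7,β=+∞]: v=-4 after child 2 ≤ α → α-cutoff, skip 1
Root [α=-∞,β=+∞]: v=7
Leaves evaluated: 18 of 21.

18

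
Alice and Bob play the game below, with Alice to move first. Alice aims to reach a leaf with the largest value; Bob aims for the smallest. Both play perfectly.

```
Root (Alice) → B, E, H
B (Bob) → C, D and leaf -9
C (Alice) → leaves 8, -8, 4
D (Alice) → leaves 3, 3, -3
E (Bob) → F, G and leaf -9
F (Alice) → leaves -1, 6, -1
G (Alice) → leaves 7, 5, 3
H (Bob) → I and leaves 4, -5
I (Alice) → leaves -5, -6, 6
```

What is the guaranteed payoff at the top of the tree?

-5

C (Alice): max(8, -8, 4) = 8
D (Alice): max(3, 3, -3) = 3
B (Bob): min(8, 3, -9) = -9
F (Alice): max(-1, 6, -1) = 6
G (Alice): max(7, 5, 3) = 7
E (Bob): min(6, 7, -9) = -9
I (Alice): max(-5, -6, 6) = 6
H (Bob): min(6, 4, -5) = -5
Root (Alice): max(-9, -9, -5) = -5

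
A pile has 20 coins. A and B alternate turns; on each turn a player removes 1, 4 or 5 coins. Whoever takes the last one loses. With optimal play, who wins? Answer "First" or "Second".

i:   0  1  2  3  4  5  6  7  8  9 10 11 12 13 14 15 16 17 18 19 20
     W  L  W  L  W  W  W  W  W  L  W  L  W  W  W  W  W  L  W  L  W
Position 20 is W, so the first player wins.

First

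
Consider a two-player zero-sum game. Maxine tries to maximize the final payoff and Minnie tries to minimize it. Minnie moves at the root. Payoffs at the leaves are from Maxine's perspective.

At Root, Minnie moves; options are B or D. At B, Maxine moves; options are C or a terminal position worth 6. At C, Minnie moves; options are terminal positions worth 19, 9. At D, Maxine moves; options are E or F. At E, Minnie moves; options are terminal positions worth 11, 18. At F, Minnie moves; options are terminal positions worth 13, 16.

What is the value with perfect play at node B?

C: min(19, 9) = 9
B: max(9, 6) = 9

9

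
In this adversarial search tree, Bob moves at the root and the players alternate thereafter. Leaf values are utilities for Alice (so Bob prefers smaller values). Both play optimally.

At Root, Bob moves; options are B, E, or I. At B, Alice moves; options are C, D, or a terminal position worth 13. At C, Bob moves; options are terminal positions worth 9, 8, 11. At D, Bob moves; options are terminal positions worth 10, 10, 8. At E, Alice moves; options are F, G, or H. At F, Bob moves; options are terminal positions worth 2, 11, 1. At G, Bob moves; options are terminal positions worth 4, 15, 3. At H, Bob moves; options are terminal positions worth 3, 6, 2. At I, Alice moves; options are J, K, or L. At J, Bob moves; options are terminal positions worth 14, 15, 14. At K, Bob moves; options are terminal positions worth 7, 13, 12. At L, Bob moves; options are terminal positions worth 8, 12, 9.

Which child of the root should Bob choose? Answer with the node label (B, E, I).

E

C (Bob): min(9, 8, 11) = 8
D (Bob): min(10, 10, 8) = 8
B (Alice): max(8, 8, 13) = 13
F (Bob): min(2, 11, 1) = 1
G (Bob): min(4, 15, 3) = 3
H (Bob): min(3, 6, 2) = 2
E (Alice): max(1, 3, 2) = 3
J (Bob): min(14, 15, 14) = 14
K (Bob): min(7, 13, 12) = 7
L (Bob): min(8, 12, 9) = 8
I (Alice): max(14, 7, 8) = 14
Root (Bob): min(13, 3, 14) = 3
Bob picks the child with the lowest value: E (value 3).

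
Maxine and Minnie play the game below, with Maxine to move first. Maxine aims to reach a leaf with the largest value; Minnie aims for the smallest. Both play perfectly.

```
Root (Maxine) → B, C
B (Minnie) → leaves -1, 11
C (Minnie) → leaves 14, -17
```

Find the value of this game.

-1

B (Minnie): min(-1, 11) = -1
C (Minnie): min(14, -17) = -17
Root (Maxine): max(-1, -17) = -1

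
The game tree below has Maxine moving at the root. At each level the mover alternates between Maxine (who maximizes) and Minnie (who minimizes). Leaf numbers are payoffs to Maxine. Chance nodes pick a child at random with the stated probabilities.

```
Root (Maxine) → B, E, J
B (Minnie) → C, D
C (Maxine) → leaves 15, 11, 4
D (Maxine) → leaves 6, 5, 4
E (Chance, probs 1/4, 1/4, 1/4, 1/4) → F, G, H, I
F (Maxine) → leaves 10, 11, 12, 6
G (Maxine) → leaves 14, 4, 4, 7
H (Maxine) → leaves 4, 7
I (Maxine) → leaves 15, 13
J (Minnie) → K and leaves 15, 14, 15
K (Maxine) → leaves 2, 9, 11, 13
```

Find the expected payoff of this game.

13

C (Maxine): max(15, 11, 4) = 15
D (Maxine): max(6, 5, 4) = 6
B (Minnie): min(15, 6) = 6
F (Maxine): max(10, 11, 12, 6) = 12
G (Maxine): max(14, 4, 4, 7) = 14
H (Maxine): max(4, 7) = 7
I (Maxine): max(15, 13) = 15
E (Chance): 1/4·12 + 1/4·14 + 1/4·7 + 1/4·15 = 12
K (Maxine): max(2, 9, 11, 13) = 13
J (Minnie): min(13, 15, 14, 15) = 13
Root (Maxine): max(6, 12, 13) = 13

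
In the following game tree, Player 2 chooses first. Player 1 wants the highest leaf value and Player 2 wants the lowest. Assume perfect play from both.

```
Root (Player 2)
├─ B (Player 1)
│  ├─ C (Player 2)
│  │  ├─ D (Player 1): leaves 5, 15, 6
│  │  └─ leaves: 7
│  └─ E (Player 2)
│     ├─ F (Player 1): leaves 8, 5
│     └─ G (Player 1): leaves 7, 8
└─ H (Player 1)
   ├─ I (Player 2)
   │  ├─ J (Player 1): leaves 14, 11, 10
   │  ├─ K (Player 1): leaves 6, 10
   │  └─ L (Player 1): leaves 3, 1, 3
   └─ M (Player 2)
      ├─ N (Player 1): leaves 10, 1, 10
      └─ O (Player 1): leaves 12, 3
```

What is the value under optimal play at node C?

D: max(5, 15, 6) = 15
C: min(15, 7) = 7

7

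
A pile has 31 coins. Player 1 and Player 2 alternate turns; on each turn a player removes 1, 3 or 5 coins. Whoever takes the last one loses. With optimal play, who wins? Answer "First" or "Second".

Second

Mark each pile size as W (mover wins) or L (mover loses):
i:   0  1  2  3  4  5  6  7  8  9 10 11 12 13 14 15 16 17 18 19 20 21 22 23 24 25 26 27 28 29 30 31
     W  L  W  L  W  L  W  L  W  L  W  L  W  L  W  L  W  L  W  L  W  L  W  L  W  L  W  L  W  L  W  L
Position 31 is L, so the second player wins.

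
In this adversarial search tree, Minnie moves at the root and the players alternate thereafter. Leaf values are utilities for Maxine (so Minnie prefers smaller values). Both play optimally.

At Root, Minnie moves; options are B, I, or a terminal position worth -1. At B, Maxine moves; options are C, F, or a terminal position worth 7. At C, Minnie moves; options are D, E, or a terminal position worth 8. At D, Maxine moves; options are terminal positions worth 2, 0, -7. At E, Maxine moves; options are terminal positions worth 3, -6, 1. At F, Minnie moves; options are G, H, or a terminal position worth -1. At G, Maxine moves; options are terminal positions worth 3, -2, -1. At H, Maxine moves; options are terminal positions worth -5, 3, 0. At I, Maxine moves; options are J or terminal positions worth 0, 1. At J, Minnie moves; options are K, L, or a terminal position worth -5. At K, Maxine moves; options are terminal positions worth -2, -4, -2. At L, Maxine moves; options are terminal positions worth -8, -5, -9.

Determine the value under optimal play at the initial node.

-1

D (Maxine): max(2, 0, -7) = 2
E (Maxine): max(3, -6, 1) = 3
C (Minnie): min(2, 3, 8) = 2
G (Maxine): max(3, -2, -1) = 3
H (Maxine): max(-5, 3, 0) = 3
F (Minnie): min(3, 3, -1) = -1
B (Maxine): max(2, -1, 7) = 7
K (Maxine): max(-2, -4, -2) = -2
L (Maxine): max(-8, -5, -9) = -5
J (Minnie): min(-2, -5, -5) = -5
I (Maxine): max(-5, 0, 1) = 1
Root (Minnie): min(7, 1, -1) = -1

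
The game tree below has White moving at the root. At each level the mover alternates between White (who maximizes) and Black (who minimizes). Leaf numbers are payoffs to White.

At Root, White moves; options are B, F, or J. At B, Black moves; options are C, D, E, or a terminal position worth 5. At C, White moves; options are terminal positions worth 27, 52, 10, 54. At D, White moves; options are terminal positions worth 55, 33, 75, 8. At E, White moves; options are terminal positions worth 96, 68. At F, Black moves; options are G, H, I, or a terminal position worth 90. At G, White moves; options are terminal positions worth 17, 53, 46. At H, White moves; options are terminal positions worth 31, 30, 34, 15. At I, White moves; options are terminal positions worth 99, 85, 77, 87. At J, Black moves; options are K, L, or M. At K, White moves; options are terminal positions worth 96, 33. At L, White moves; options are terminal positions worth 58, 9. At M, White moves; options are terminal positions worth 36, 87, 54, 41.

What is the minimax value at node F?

34

G: max(17, 53, 46) = 53
H: max(31, 30, 34, 15) = 34
I: max(99, 85, 77, 87) = 99
F: min(53, 34, 99, 90) = 34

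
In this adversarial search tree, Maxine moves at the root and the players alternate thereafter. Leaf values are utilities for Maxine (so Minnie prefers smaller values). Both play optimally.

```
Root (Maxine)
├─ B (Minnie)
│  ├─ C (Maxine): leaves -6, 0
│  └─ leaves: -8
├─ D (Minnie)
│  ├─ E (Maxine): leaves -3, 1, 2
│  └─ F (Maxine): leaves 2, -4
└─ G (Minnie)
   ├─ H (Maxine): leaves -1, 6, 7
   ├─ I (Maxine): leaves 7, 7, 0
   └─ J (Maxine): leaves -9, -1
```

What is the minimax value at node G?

-1

H: max(-1, 6, 7) = 7
I: max(7, 7, 0) = 7
J: max(-9, -1) = -1
G: min(7, 7, -1) = -1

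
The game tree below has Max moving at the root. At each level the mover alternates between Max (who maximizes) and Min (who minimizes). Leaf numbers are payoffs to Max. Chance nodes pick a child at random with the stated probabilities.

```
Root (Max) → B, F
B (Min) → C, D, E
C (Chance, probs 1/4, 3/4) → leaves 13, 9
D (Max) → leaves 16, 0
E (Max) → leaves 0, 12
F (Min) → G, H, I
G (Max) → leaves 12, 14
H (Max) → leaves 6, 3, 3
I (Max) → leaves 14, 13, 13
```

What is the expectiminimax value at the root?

C (Chance): 1/4·13 + 3/4·9 = 10
D (Max): max(16, 0) = 16
E (Max): max(0, 12) = 12
B (Min): min(10, 16, 12) = 10
G (Max): max(12, 14) = 14
H (Max): max(6, 3, 3) = 6
I (Max): max(14, 13, 13) = 14
F (Min): min(14, 6, 14) = 6
Root (Max): max(10, 6) = 10

10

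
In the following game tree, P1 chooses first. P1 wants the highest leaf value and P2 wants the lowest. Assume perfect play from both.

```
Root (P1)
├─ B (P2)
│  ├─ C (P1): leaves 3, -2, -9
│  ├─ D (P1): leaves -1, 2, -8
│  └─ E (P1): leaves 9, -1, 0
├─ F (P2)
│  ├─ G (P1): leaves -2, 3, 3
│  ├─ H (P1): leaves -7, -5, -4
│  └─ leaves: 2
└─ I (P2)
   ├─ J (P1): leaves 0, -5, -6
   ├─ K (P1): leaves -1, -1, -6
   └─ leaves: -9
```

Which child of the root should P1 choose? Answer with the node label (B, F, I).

B

C (P1): max(3, -2, -9) = 3
D (P1): max(-1, 2, -8) = 2
E (P1): max(9, -1, 0) = 9
B (P2): min(3, 2, 9) = 2
G (P1): max(-2, 3, 3) = 3
H (P1): max(-7, -5, -4) = -4
F (P2): min(3, -4, 2) = -4
J (P1): max(0, -5, -6) = 0
K (P1): max(-1, -1, -6) = -1
I (P2): min(0, -1, -9) = -9
Root (P1): max(2, -4, -9) = 2
P1 picks the child with the highest value: B (value 2).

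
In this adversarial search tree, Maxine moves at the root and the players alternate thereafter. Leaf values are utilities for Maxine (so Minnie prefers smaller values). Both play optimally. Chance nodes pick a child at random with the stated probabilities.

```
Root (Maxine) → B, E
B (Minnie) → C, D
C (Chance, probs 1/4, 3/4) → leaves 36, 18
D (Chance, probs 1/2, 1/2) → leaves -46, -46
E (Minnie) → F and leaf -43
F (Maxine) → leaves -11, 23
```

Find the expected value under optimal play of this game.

C (Chance): 1/4·36 + 3/4·18 = 22.5
D (Chance): 1/2·-46 + 1/2·-46 = -46
B (Minnie): min(22.5, -46) = -46
F (Maxine): max(-11, 23) = 23
E (Minnie): min(23, -43) = -43
Root (Maxine): max(-46, -43) = -43

-43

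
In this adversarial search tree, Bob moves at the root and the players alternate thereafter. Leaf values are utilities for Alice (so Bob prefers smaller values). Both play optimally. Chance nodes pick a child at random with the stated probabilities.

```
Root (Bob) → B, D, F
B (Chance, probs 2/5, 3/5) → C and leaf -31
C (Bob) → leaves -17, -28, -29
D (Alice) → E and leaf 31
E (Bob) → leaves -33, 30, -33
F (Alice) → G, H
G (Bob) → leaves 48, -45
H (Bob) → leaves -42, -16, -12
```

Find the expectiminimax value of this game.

C (Bob): min(-17, -28, -29) = -29
B (Chance): 2/5·-29 + 3/5·-31 = -30.2
E (Bob): min(-33, 30, -33) = -33
D (Alice): max(-33, 31) = 31
G (Bob): min(48, -45) = -45
H (Bob): min(-42, -16, -12) = -42
F (Alice): max(-45, -42) = -42
Root (Bob): min(-30.2, 31, -42) = -42

-42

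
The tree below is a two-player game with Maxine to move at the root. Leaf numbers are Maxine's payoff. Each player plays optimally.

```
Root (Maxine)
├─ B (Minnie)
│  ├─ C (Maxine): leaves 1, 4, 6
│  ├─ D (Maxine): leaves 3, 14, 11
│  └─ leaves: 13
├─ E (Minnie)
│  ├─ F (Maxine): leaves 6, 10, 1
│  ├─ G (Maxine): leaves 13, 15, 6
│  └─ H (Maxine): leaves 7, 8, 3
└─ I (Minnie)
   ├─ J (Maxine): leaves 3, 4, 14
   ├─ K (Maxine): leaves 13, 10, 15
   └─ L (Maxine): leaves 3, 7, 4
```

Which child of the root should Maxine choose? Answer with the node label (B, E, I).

C (Maxine): max(1, 4, 6) = 6
D (Maxine): max(3, 14, 11) = 14
B (Minnie): min(6, 14, 13) = 6
F (Maxine): max(6, 10, 1) = 10
G (Maxine): max(13, 15, 6) = 15
H (Maxine): max(7, 8, 3) = 8
E (Minnie): min(10, 15, 8) = 8
J (Maxine): max(3, 4, 14) = 14
K (Maxine): max(13, 10, 15) = 15
L (Maxine): max(3, 7, 4) = 7
I (Minnie): min(14, 15, 7) = 7
Root (Maxine): max(6, 8, 7) = 8
Maxine picks the child with the highest value: E (value 8).

E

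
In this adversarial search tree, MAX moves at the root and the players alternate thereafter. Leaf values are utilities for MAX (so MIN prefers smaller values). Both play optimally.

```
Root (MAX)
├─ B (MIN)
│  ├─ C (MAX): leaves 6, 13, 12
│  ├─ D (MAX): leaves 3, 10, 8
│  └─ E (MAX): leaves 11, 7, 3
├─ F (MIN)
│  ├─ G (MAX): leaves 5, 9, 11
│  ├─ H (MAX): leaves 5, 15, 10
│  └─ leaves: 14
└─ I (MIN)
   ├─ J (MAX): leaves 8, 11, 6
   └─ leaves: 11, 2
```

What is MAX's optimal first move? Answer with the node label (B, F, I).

F

C (MAX): max(6, 13, 12) = 13
D (MAX): max(3, 10, 8) = 10
E (MAX): max(11, 7, 3) = 11
B (MIN): min(13, 10, 11) = 10
G (MAX): max(5, 9, 11) = 11
H (MAX): max(5, 15, 10) = 15
F (MIN): min(11, 15, 14) = 11
J (MAX): max(8, 11, 6) = 11
I (MIN): min(11, 11, 2) = 2
Root (MAX): max(10, 11, 2) = 11
MAX picks the child with the highest value: F (value 11).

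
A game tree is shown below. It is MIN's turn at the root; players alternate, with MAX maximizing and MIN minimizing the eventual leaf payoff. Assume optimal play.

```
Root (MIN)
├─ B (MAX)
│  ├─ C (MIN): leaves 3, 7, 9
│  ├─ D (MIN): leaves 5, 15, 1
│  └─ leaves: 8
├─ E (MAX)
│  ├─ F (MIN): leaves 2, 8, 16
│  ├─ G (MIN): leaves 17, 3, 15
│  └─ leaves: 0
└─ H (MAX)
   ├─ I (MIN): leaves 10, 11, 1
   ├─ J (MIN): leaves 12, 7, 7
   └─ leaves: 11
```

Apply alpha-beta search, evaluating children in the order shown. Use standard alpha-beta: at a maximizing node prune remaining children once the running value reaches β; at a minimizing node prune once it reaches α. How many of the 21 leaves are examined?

20

C [α=-∞,β=+∞]: v=3
D [α=3,β=+∞]: v=1
B [α=-∞,β=+∞]: v=8
F [α=-∞,β=8]: v=2
G [α=2,β=8]: v=3
E [α=-∞,β=8]: v=3
I [α=-∞,β=3]: v=1
J [α=1,β=3]: v=7
H [α=-∞,β=3]: v=7 after child 2 ≥ β → β-cutoff, skip 1
Root [α=-∞,β=+∞]: v=3
Leaves evaluated: 20 of 21.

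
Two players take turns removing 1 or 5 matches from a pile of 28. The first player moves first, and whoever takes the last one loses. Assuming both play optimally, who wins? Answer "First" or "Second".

i:   0  1  2  3  4  5  6  7  8  9 10 11 12 13 14 15 16 17 18 19 20 21 22 23 24 25 26 27 28
     W  L  W  L  W  L  W  L  W  L  W  L  W  L  W  L  W  L  W  L  W  L  W  L  W  L  W  L  W
Position 28 is W, so the first player wins.

First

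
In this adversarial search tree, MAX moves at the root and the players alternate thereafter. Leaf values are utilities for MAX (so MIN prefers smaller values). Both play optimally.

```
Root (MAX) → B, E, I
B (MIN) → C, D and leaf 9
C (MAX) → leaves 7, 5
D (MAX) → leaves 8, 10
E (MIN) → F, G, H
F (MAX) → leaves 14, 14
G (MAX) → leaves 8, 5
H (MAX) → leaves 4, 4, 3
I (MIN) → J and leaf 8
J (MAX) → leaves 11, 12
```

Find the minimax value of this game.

8

C (MAX): max(7, 5) = 7
D (MAX): max(8, 10) = 10
B (MIN): min(7, 10, 9) = 7
F (MAX): max(14, 14) = 14
G (MAX): max(8, 5) = 8
H (MAX): max(4, 4, 3) = 4
E (MIN): min(14, 8, 4) = 4
J (MAX): max(11, 12) = 12
I (MIN): min(12, 8) = 8
Root (MAX): max(7, 4, 8) = 8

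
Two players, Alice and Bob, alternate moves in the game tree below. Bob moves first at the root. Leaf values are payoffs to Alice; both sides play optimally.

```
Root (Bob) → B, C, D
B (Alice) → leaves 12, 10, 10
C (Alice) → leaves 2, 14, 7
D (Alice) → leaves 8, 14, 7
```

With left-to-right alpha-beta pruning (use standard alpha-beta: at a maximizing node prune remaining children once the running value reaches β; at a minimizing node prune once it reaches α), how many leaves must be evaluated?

B [α=-∞,β=+∞]: v=12
C [α=-∞,β=12]: v=14 after child 2 ≥ β → β-cutoff, skip 1
D [α=-∞,β=12]: v=14 after child 2 ≥ β → β-cutoff, skip 1
Root [α=-∞,β=+∞]: v=12
Leaves evaluated: 7 of 9.

7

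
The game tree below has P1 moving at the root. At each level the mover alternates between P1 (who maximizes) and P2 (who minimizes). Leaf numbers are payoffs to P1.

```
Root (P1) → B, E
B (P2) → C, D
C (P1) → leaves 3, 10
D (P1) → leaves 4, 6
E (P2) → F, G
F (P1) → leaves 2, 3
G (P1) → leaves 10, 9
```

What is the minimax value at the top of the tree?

6

C (P1): max(3, 10) = 10
D (P1): max(4, 6) = 6
B (P2): min(10, 6) = 6
F (P1): max(2, 3) = 3
G (P1): max(10, 9) = 10
E (P2): min(3, 10) = 3
Root (P1): max(6, 3) = 6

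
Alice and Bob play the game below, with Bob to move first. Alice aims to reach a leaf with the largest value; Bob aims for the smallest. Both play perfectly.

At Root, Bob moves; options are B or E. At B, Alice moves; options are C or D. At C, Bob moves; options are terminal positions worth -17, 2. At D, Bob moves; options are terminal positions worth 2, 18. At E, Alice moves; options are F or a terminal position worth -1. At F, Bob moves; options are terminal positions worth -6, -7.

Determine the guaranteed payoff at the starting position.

C (Bob): min(-17, 2) = -17
D (Bob): min(2, 18) = 2
B (Alice): max(-17, 2) = 2
F (Bob): min(-6, -7) = -7
E (Alice): max(-7, -1) = -1
Root (Bob): min(2, -1) = -1

-1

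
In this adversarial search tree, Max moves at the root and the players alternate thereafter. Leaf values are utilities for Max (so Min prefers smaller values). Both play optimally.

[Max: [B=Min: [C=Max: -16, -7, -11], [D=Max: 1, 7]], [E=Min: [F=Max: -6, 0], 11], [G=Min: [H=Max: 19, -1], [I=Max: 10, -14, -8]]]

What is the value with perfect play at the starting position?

C (Max): max(-16, -7, -11) = -7
D (Max): max(1, 7) = 7
B (Min): min(-7, 7) = -7
F (Max): max(-6, 0) = 0
E (Min): min(0, 11) = 0
H (Max): max(19, -1) = 19
I (Max): max(10, -14, -8) = 10
G (Min): min(19, 10) = 10
Root (Max): max(-7, 0, 10) = 10

10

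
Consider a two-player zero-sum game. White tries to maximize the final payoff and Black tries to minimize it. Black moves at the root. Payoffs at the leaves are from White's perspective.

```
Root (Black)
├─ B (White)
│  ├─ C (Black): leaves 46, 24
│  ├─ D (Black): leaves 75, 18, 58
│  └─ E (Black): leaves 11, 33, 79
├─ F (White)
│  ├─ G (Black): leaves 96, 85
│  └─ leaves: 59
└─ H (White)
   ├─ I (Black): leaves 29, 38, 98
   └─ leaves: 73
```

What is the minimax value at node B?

24

C: min(46, 24) = 24
D: min(75, 18, 58) = 18
E: min(11, 33, 79) = 11
B: max(24, 18, 11) = 24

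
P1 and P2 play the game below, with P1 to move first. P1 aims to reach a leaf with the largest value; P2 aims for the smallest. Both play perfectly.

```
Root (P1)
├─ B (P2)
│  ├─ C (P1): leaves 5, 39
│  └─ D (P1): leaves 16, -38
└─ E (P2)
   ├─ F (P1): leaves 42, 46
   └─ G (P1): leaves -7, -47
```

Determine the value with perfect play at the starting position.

16

C (P1): max(5, 39) = 39
D (P1): max(16, -38) = 16
B (P2): min(39, 16) = 16
F (P1): max(42, 46) = 46
G (P1): max(-7, -47) = -7
E (P2): min(46, -7) = -7
Root (P1): max(16, -7) = 16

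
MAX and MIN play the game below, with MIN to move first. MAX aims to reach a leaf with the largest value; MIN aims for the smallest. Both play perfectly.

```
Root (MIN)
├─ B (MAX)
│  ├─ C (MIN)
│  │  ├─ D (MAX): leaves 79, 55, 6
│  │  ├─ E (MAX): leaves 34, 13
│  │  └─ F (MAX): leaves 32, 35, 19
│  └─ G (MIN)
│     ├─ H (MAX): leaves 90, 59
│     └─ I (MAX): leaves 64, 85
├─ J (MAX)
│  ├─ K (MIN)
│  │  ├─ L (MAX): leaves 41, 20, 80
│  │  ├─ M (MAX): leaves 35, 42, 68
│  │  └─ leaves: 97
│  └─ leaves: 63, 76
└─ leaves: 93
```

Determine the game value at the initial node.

D (MAX): max(79, 55, 6) = 79
E (MAX): max(34, 13) = 34
F (MAX): max(32, 35, 19) = 35
C (MIN): min(79, 34, 35) = 34
H (MAX): max(90, 59) = 90
I (MAX): max(64, 85) = 85
G (MIN): min(90, 85) = 85
B (MAX): max(34, 85) = 85
L (MAX): max(41, 20, 80) = 80
M (MAX): max(35, 42, 68) = 68
K (MIN): min(80, 68, 97) = 68
J (MAX): max(68, 63, 76) = 76
Root (MIN): min(85, 76, 93) = 76

76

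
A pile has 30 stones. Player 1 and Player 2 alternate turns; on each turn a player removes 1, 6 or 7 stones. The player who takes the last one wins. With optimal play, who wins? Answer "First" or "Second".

First

Mark each pile size as W (mover wins) or L (mover loses):
i:   0  1  2  3  4  5  6  7  8  9 10 11 12 13 14 15 16 17 18 19 20 21 22 23 24 25 26 27 28 29 30
     L  W  L  W  L  W  W  W  W  W  W  W  L  W  L  W  L  W  W  W  W  W  W  W  L  W  L  W  L  W  W
Position 30 is W, so the first player wins.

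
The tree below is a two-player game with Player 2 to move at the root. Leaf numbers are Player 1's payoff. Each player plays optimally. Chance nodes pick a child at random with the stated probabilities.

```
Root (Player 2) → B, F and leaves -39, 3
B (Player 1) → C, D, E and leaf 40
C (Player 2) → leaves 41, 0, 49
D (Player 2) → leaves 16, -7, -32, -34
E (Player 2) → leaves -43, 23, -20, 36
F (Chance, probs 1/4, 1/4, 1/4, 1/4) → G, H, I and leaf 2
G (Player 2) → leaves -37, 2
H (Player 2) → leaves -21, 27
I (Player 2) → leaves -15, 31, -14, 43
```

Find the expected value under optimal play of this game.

-39

C (Player 2): min(41, 0, 49) = 0
D (Player 2): min(16, -7, -32, -34) = -34
E (Player 2): min(-43, 23, -20, 36) = -43
B (Player 1): max(0, -34, -43, 40) = 40
G (Player 2): min(-37, 2) = -37
H (Player 2): min(-21, 27) = -21
I (Player 2): min(-15, 31, -14, 43) = -15
F (Chance): 1/4·-37 + 1/4·-21 + 1/4·-15 + 1/4·2 = -17.75
Root (Player 2): min(40, -17.75, -39, 3) = -39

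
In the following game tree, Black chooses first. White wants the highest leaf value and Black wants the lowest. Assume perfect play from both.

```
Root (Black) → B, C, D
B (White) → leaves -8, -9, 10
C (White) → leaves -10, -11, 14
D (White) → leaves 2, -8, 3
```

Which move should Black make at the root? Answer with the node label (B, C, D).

B (White): max(-8, -9, 10) = 10
C (White): max(-10, -11, 14) = 14
D (White): max(2, -8, 3) = 3
Root (Black): min(10, 14, 3) = 3
Black picks the child with the lowest value: D (value 3).

D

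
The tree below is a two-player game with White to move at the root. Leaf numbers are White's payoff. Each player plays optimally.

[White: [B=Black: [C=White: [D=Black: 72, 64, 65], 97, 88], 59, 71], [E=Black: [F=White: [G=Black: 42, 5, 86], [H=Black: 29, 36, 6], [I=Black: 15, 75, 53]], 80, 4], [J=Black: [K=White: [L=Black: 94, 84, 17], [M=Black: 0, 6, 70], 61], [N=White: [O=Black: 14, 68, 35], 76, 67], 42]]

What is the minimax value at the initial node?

59

D (Black): min(72, 64, 65) = 64
C (White): max(64, 97, 88) = 97
B (Black): min(97, 59, 71) = 59
G (Black): min(42, 5, 86) = 5
H (Black): min(29, 36, 6) = 6
I (Black): min(15, 75, 53) = 15
F (White): max(5, 6, 15) = 15
E (Black): min(15, 80, 4) = 4
L (Black): min(94, 84, 17) = 17
M (Black): min(0, 6, 70) = 0
K (White): max(17, 0, 61) = 61
O (Black): min(14, 68, 35) = 14
N (White): max(14, 76, 67) = 76
J (Black): min(61, 76, 42) = 42
Root (White): max(59, 4, 42) = 59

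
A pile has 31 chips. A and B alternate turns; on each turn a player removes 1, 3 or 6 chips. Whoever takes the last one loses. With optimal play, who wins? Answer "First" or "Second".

First

W/L table (W = player to move can force a win):
i:   0  1  2  3  4  5  6  7  8  9 10 11 12 13 14 15 16 17 18 19 20 21 22 23 24 25 26 27 28 29 30 31
     W  L  W  L  W  L  W  W  W  W  L  W  L  W  L  W  W  W  W  L  W  L  W  L  W  W  W  W  L  W  L  W
Position 31 is W, so the first player wins.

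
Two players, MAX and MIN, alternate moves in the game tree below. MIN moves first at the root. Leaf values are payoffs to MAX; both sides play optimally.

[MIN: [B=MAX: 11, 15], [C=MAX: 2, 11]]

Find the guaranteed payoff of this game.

B (MAX): max(11, 15) = 15
C (MAX): max(2, 11) = 11
Root (MIN): min(15, 11) = 11

11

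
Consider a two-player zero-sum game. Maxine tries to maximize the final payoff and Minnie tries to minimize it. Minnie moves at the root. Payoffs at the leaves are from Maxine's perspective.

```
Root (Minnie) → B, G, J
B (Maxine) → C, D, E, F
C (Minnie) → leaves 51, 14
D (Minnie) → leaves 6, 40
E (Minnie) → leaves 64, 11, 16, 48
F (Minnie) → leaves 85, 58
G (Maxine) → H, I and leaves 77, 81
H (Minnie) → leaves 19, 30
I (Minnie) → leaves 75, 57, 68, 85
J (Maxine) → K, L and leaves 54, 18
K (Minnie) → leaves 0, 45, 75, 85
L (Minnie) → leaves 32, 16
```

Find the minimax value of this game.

54

C (Minnie): min(51, 14) = 14
D (Minnie): min(6, 40) = 6
E (Minnie): min(64, 11, 16, 48) = 11
F (Minnie): min(85, 58) = 58
B (Maxine): max(14, 6, 11, 58) = 58
H (Minnie): min(19, 30) = 19
I (Minnie): min(75, 57, 68, 85) = 57
G (Maxine): max(19, 57, 77, 81) = 81
K (Minnie): min(0, 45, 75, 85) = 0
L (Minnie): min(32, 16) = 16
J (Maxine): max(0, 16, 54, 18) = 54
Root (Minnie): min(58, 81, 54) = 54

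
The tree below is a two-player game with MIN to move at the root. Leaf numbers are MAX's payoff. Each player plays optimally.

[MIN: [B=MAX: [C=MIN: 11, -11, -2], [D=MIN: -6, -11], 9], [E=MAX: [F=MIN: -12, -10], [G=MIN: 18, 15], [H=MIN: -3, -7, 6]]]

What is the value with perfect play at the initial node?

9

C (MIN): min(11, -11, -2) = -11
D (MIN): min(-6, -11) = -11
B (MAX): max(-11, -11, 9) = 9
F (MIN): min(-12, -10) = -12
G (MIN): min(18, 15) = 15
H (MIN): min(-3, -7, 6) = -7
E (MAX): max(-12, 15, -7) = 15
Root (MIN): min(9, 15) = 9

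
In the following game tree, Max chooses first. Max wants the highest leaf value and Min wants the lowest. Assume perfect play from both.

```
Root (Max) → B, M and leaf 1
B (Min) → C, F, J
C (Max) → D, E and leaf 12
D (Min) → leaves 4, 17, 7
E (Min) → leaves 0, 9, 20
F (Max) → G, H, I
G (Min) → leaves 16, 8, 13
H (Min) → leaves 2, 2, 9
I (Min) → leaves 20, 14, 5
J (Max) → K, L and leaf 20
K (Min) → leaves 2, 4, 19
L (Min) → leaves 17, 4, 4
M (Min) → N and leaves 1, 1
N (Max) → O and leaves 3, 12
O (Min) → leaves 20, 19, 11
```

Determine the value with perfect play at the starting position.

D (Min): min(4, 17, 7) = 4
E (Min): min(0, 9, 20) = 0
C (Max): max(4, 0, 12) = 12
G (Min): min(16, 8, 13) = 8
H (Min): min(2, 2, 9) = 2
I (Min): min(20, 14, 5) = 5
F (Max): max(8, 2, 5) = 8
K (Min): min(2, 4, 19) = 2
L (Min): min(17, 4, 4) = 4
J (Max): max(2, 4, 20) = 20
B (Min): min(12, 8, 20) = 8
O (Min): min(20, 19, 11) = 11
N (Max): max(11, 3, 12) = 12
M (Min): min(12, 1, 1) = 1
Root (Max): max(8, 1, 1) = 8

8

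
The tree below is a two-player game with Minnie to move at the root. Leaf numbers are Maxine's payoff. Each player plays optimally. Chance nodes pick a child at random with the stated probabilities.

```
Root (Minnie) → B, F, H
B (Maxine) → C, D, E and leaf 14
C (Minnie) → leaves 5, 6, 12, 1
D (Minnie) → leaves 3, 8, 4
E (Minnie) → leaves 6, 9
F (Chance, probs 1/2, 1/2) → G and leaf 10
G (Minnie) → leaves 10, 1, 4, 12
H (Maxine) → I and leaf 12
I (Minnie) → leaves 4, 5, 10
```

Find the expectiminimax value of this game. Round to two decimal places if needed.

5.5

C (Minnie): min(5, 6, 12, 1) = 1
D (Minnie): min(3, 8, 4) = 3
E (Minnie): min(6, 9) = 6
B (Maxine): max(1, 3, 6, 14) = 14
G (Minnie): min(10, 1, 4, 12) = 1
F (Chance): 1/2·1 + 1/2·10 = 5.5
I (Minnie): min(4, 5, 10) = 4
H (Maxine): max(4, 12) = 12
Root (Minnie): min(14, 5.5, 12) = 5.5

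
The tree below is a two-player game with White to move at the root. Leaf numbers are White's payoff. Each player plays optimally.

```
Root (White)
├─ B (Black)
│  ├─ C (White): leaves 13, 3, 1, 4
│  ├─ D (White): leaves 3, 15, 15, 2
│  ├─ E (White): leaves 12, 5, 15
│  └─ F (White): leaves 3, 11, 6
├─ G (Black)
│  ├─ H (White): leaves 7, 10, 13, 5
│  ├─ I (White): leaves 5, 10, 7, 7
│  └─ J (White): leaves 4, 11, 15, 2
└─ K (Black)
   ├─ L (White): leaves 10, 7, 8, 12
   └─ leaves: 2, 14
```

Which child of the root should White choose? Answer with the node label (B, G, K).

B

C (White): max(13, 3, 1, 4) = 13
D (White): max(3, 15, 15, 2) = 15
E (White): max(12, 5, 15) = 15
F (White): max(3, 11, 6) = 11
B (Black): min(13, 15, 15, 11) = 11
H (White): max(7, 10, 13, 5) = 13
I (White): max(5, 10, 7, 7) = 10
J (White): max(4, 11, 15, 2) = 15
G (Black): min(13, 10, 15) = 10
L (White): max(10, 7, 8, 12) = 12
K (Black): min(12, 2, 14) = 2
Root (White): max(11, 10, 2) = 11
White picks the child with the highest value: B (value 11).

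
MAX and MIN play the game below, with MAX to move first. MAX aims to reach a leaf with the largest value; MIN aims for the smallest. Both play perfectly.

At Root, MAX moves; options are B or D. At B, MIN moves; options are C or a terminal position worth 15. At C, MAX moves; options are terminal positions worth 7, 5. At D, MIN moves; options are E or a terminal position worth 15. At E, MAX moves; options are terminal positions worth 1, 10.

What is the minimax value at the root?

C (MAX): max(7, 5) = 7
B (MIN): min(7, 15) = 7
E (MAX): max(1, 10) = 10
D (MIN): min(10, 15) = 10
Root (MAX): max(7, 10) = 10

10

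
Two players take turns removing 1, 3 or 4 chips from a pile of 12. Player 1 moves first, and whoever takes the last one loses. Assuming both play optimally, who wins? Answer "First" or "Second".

i:   0  1  2  3  4  5  6  7  8  9 10 11 12
     W  L  W  L  W  W  W  W  L  W  L  W  W
Position 12 is W, so the first player wins.

First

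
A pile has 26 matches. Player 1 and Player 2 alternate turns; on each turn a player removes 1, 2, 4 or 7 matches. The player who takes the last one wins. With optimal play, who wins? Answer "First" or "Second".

Positions where the player to move wins (W) vs loses (L):
i:   0  1  2  3  4  5  6  7  8  9 10 11 12 13 14 15 16 17 18 19 20 21 22 23 24 25 26
     L  W  W  L  W  W  L  W  W  L  W  W  L  W  W  L  W  W  L  W  W  L  W  W  L  W  W
Position 26 is W, so the first player wins.

First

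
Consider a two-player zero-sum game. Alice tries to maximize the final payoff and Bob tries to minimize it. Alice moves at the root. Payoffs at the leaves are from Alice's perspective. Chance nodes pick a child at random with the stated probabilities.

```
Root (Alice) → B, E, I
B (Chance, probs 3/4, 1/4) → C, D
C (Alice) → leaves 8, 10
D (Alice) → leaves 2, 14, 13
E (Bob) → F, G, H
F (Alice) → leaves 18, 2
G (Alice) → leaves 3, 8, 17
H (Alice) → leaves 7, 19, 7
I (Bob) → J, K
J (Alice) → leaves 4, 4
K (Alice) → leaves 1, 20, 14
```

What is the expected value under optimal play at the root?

C (Alice): max(8, 10) = 10
D (Alice): max(2, 14, 13) = 14
B (Chance): 3/4·10 + 1/4·14 = 11
F (Alice): max(18, 2) = 18
G (Alice): max(3, 8, 17) = 17
H (Alice): max(7, 19, 7) = 19
E (Bob): min(18, 17, 19) = 17
J (Alice): max(4, 4) = 4
K (Alice): max(1, 20, 14) = 20
I (Bob): min(4, 20) = 4
Root (Alice): max(11, 17, 4) = 17

17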